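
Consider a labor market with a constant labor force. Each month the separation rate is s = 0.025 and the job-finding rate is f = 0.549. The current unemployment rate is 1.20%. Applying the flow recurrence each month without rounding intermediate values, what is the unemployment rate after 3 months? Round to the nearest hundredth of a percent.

Unemployment rate after three months ≈ 4.11%.

With a fixed labor force, u_{t+1} = u_t + s·(1−u_t) − f·u_t = u_t·(1−s−f) + s.
Here 1−s−f = 0.426 and s = 0.025.
u_1 = 0.012000 × 0.426 + 0.025 = 0.030112.
u_2 = 0.030112 × 0.426 + 0.025 = 0.037828.
u_3 = 0.037828 × 0.426 + 0.025 = 0.041115.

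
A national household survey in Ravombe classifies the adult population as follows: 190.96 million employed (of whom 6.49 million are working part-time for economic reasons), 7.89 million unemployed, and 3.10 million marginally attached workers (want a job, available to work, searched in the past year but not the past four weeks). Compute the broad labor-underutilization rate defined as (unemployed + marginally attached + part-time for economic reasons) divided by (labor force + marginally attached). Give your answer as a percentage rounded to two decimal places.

Broad underutilization rate ≈ 8.66%.

Labor force = 190.96 + 7.89 = 198.85 million.
Numerator = 7.89 + 3.10 + 6.49 = 17.48 million.
Denominator = 198.85 + 3.10 = 201.95 million.
Broad rate = 17.48 / 201.95 = 8.66%.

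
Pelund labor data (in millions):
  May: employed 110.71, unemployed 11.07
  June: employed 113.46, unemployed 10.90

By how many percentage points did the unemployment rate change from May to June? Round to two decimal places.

The unemployment rate changed by −0.33 percentage points.

May: labor force = 110.71 + 11.07 = 121.78; u = 11.07/121.78 = 9.09%.
June: labor force = 113.46 + 10.90 = 124.36; u = 10.90/124.36 = 8.76%.
Change = 8.76% − 9.09% = −0.33 pp.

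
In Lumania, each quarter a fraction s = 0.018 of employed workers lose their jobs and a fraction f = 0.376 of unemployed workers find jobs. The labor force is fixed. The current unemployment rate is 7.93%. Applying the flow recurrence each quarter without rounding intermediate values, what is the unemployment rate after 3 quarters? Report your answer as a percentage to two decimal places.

With a fixed labor force, u_{t+1} = u_t + s·(1−u_t) − f·u_t = u_t·(1−s−f) + s.
Here 1−s−f = 0.606 and s = 0.018.
u_1 = 0.079300 × 0.606 + 0.018 = 0.066056.
u_2 = 0.066056 × 0.606 + 0.018 = 0.058030.
u_3 = 0.058030 × 0.606 + 0.018 = 0.053166.

Unemployment rate after three quarters ≈ 5.32%.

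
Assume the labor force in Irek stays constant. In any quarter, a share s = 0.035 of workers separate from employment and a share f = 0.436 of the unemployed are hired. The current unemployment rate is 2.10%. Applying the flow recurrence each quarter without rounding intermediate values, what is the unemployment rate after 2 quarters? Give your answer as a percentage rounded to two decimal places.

With a fixed labor force, u_{t+1} = u_t + s·(1−u_t) − f·u_t = u_t·(1−s−f) + s.
Here 1−s−f = 0.529 and s = 0.035.
u_1 = 0.021000 × 0.529 + 0.035 = 0.046109.
u_2 = 0.046109 × 0.529 + 0.035 = 0.059392.

Unemployment rate after two quarters ≈ 5.94%.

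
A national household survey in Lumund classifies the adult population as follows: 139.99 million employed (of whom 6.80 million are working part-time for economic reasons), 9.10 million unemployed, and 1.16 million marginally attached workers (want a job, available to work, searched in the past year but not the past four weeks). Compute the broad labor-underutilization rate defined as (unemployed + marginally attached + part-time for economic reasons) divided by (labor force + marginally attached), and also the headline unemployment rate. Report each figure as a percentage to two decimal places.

Broad underutilization rate ≈ 11.35%; headline unemployment rate ≈ 6.10%.

Labor force = 139.99 + 9.10 = 149.09 million.
Numerator = 9.10 + 1.16 + 6.80 = 17.06 million.
Denominator = 149.09 + 1.16 = 150.25 million.
Broad rate = 17.06 / 150.25 = 11.35%.
Headline unemployment rate = 9.10 / 149.09 = 6.10%.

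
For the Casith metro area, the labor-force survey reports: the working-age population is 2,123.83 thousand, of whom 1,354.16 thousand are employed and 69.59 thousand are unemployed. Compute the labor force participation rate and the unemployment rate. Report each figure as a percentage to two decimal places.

Labor force participation rate ≈ 67.04%; unemployment rate ≈ 4.89%.

Labor force = employed + unemployed = 1,354.16 + 69.59 = 1,423.75 thousand.
Unemployment rate = 69.59 / 1,423.75 = 4.89%.
Labor force participation rate = 1,423.75 / 2,123.83 = 67.04%.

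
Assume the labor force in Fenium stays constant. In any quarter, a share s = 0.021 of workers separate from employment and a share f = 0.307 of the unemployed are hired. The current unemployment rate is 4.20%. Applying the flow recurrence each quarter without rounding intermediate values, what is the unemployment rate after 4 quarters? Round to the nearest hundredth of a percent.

With a fixed labor force, u_{t+1} = u_t + s·(1−u_t) − f·u_t = u_t·(1−s−f) + s.
Here 1−s−f = 0.672 and s = 0.021.
u_1 = 0.042000 × 0.672 + 0.021 = 0.049224.
u_2 = 0.049224 × 0.672 + 0.021 = 0.054079.
u_3 = 0.054079 × 0.672 + 0.021 = 0.057341.
u_4 = 0.057341 × 0.672 + 0.021 = 0.059533.

Unemployment rate after four quarters ≈ 5.95%.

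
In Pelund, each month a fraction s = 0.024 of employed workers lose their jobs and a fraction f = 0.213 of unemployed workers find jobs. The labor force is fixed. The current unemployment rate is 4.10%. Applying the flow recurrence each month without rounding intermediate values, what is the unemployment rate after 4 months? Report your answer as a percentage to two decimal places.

With a fixed labor force, u_{t+1} = u_t + s·(1−u_t) − f·u_t = u_t·(1−s−f) + s.
Here 1−s−f = 0.763 and s = 0.024.
u_1 = 0.041000 × 0.763 + 0.024 = 0.055283.
u_2 = 0.055283 × 0.763 + 0.024 = 0.066181.
u_3 = 0.066181 × 0.763 + 0.024 = 0.074496.
u_4 = 0.074496 × 0.763 + 0.024 = 0.080840.

Unemployment rate after four months ≈ 8.08%.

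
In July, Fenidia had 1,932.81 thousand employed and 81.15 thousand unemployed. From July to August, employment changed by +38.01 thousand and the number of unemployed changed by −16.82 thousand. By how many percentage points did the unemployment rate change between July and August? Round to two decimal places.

The unemployment rate changed by −0.87 percentage points.

July: labor force = 1,932.81 + 81.15 = 2,013.96; u = 81.15/2,013.96 = 4.03%.
August: labor force = 1,970.82 + 64.33 = 2,035.15; u = 64.33/2,035.15 = 3.16%.
Change = 3.16% − 4.03% = −0.87 pp.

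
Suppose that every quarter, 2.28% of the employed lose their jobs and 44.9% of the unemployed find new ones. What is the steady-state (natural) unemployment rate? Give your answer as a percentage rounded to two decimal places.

At steady state the flows balance: s·E = f·U, so U/(E+U) = s/(s+f).
u* = 2.28 / (2.28 + 44.9) = 2.28 / 47.18 = 4.83%.

Steady-state unemployment rate ≈ 4.83%.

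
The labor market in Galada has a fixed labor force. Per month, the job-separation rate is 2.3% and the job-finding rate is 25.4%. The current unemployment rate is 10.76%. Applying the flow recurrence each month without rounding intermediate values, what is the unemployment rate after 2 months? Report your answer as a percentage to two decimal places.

Unemployment rate after two months ≈ 9.59%.

With a fixed labor force, u_{t+1} = u_t + s·(1−u_t) − f·u_t = u_t·(1−s−f) + s.
Here 1−s−f = 0.723 and s = 0.023.
u_1 = 0.107600 × 0.723 + 0.023 = 0.100795.
u_2 = 0.100795 × 0.723 + 0.023 = 0.095875.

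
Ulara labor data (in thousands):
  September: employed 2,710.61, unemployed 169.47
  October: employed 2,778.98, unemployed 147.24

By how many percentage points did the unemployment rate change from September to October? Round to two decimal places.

The unemployment rate changed by −0.85 percentage points.

September: labor force = 2,710.61 + 169.47 = 2,880.08; u = 169.47/2,880.08 = 5.88%.
October: labor force = 2,778.98 + 147.24 = 2,926.22; u = 147.24/2,926.22 = 5.03%.
Change = 5.03% − 5.88% = −0.85 pp.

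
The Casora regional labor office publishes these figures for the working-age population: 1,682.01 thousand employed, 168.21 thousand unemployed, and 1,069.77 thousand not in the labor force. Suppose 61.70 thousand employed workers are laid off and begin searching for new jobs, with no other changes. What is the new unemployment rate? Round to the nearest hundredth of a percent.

Initially, labor force = 1,682.01 + 168.21 = 1,850.22 thousand, so u = 168.21/1,850.22 = 9.09%.
After the change, employed falls and unemployed rises by 61.70; labor force unchanged → E = 1,620.31, U = 229.91, labor force = 1,850.22 thousand.
New unemployment rate = 229.91 / 1,850.22 = 12.43%.

New unemployment rate ≈ 12.43%.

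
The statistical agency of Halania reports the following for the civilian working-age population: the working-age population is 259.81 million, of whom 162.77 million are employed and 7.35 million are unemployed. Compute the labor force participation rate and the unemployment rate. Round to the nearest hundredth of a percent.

Labor force = employed + unemployed = 162.77 + 7.35 = 170.12 million.
Unemployment rate = 7.35 / 170.12 = 4.32%.
Labor force participation rate = 170.12 / 259.81 = 65.48%.

Labor force participation rate ≈ 65.48%; unemployment rate ≈ 4.32%.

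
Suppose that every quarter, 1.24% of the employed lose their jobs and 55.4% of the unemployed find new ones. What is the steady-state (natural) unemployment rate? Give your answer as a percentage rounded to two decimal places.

Steady-state unemployment rate ≈ 2.19%.

At steady state the flows balance: s·E = f·U, so U/(E+U) = s/(s+f).
u* = 1.24 / (1.24 + 55.4) = 1.24 / 56.64 = 2.19%.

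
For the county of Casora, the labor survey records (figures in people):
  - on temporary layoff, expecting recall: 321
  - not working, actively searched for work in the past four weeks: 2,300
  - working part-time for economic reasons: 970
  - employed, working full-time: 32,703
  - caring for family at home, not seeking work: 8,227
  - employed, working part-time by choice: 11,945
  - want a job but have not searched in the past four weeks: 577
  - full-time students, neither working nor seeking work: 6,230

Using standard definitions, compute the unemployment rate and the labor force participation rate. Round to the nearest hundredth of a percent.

Employed = 970 + 32,703 + 11,945 = 45,618 (anyone who worked, including part-time for economic reasons, counts as employed).
Unemployed = 321 + 2,300 = 2,621 (jobless and actively searching, or on temporary layoff).
Labor force = 45,618 + 2,621 = 48,239.
Not in labor force = 8,227 + 577 + 6,230 = 15,034 (those not working and not actively searching are outside the labor force — including those who want a job but have given up searching).
Civilian working-age population = 48,239 + 15,034 = 63,273.
Unemployment rate = 2,621 / 48,239 = 5.43%.
Labor force participation rate = 48,239 / 63,273 = 76.24%.

Unemployment rate ≈ 5.43%; labor force participation rate ≈ 76.24%.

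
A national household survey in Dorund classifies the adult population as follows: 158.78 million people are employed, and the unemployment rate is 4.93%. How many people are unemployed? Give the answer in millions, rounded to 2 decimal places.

About 8.23 million are unemployed.

Let U be the number unemployed. The labor force is E + U, and U/(E+U) = 0.0493.
So U = 0.0493 × 158.78 / (1 − 0.0493) = 7.8279 / 0.9507 ≈ 8.23 million.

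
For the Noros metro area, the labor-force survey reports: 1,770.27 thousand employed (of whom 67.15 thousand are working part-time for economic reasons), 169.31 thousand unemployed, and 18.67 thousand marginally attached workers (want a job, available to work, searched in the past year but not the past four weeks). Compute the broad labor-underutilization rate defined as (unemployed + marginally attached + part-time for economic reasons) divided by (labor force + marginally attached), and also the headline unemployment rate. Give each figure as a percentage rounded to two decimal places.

Broad underutilization rate ≈ 13.03%; headline unemployment rate ≈ 8.73%.

Labor force = 1,770.27 + 169.31 = 1,939.58 thousand.
Numerator = 169.31 + 18.67 + 67.15 = 255.13 thousand.
Denominator = 1,939.58 + 18.67 = 1,958.25 thousand.
Broad rate = 255.13 / 1,958.25 = 13.03%.
Headline unemployment rate = 169.31 / 1,939.58 = 8.73%.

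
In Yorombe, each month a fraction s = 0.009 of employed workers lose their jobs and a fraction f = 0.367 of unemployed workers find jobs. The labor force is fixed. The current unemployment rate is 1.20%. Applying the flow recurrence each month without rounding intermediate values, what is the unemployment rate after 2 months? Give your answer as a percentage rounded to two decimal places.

Unemployment rate after two months ≈ 1.93%.

With a fixed labor force, u_{t+1} = u_t + s·(1−u_t) − f·u_t = u_t·(1−s−f) + s.
Here 1−s−f = 0.624 and s = 0.009.
u_1 = 0.012000 × 0.624 + 0.009 = 0.016488.
u_2 = 0.016488 × 0.624 + 0.009 = 0.019289.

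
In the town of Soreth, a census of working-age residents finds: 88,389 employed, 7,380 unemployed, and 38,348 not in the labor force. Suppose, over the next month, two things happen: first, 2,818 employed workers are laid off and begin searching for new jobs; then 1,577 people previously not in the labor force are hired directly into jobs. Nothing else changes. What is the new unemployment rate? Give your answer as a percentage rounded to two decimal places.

New unemployment rate ≈ 10.48%.

Initially, labor force = 88,389 + 7,380 = 95,769, so u = 7,380/95,769 = 7.71%.
After the first change, employed falls and unemployed rises by 2,818; labor force unchanged → E = 85,571, U = 10,198, labor force = 95,769.
After the second change, employed and labor force both rise by 1,577; unemployed unchanged → E = 87,148, U = 10,198, labor force = 97,346.
New unemployment rate = 10,198 / 97,346 = 10.48%.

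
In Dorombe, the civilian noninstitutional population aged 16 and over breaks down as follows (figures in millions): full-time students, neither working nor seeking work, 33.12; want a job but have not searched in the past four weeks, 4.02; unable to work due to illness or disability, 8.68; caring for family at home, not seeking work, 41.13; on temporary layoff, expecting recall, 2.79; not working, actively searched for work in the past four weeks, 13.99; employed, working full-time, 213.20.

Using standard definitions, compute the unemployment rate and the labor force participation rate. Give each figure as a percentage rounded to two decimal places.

Unemployment rate ≈ 7.30%; labor force participation rate ≈ 72.56%.

Employed = 213.20 million.
Unemployed = 2.79 + 13.99 = 16.78 million (jobless and actively searching, or on temporary layoff).
Labor force = 213.20 + 16.78 = 229.98 million.
Not in labor force = 33.12 + 4.02 + 8.68 + 41.13 = 86.95 million (those not working and not actively searching are outside the labor force — including those who want a job but have given up searching).
Civilian working-age population = 229.98 + 86.95 = 316.93 million.
Unemployment rate = 16.78 / 229.98 = 7.30%.
Labor force participation rate = 229.98 / 316.93 = 72.56%.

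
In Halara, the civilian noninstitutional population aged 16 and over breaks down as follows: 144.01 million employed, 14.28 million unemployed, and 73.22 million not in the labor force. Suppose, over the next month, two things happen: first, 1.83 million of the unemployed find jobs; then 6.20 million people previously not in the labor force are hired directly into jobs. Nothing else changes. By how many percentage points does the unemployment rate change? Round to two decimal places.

Initially, labor force = 144.01 + 14.28 = 158.29 million, so u = 14.28/158.29 = 9.02%.
After the first change, unemployed falls and employed rises by 1.83; labor force unchanged → E = 145.84, U = 12.45, labor force = 158.29 million.
After the second change, employed and labor force both rise by 6.20; unemployed unchanged → E = 152.04, U = 12.45, labor force = 164.49 million.
New unemployment rate = 12.45 / 164.49 = 7.57%.
Change = 7.57% − 9.02% = −1.45 percentage points.

The unemployment rate changes by −1.45 percentage points.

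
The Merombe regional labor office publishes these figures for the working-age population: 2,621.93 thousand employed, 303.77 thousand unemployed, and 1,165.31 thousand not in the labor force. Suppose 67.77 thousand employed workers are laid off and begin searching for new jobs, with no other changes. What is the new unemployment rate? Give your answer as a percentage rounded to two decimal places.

Initially, labor force = 2,621.93 + 303.77 = 2,925.70 thousand, so u = 303.77/2,925.70 = 10.38%.
After the change, employed falls and unemployed rises by 67.77; labor force unchanged → E = 2,554.16, U = 371.54, labor force = 2,925.70 thousand.
New unemployment rate = 371.54 / 2,925.70 = 12.70%.

New unemployment rate ≈ 12.70%.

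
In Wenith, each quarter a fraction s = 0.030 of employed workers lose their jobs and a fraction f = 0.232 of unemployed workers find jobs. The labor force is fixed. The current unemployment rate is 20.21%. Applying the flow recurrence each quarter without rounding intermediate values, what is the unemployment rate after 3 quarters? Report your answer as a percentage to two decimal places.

With a fixed labor force, u_{t+1} = u_t + s·(1−u_t) − f·u_t = u_t·(1−s−f) + s.
Here 1−s−f = 0.738 and s = 0.030.
u_1 = 0.202100 × 0.738 + 0.030 = 0.179150.
u_2 = 0.179150 × 0.738 + 0.030 = 0.162213.
u_3 = 0.162213 × 0.738 + 0.030 = 0.149713.

Unemployment rate after three quarters ≈ 14.97%.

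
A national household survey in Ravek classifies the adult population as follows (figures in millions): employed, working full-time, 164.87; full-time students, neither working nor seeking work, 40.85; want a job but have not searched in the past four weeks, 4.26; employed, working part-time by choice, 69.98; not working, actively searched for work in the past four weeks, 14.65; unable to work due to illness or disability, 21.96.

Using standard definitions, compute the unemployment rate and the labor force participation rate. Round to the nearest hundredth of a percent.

Unemployment rate ≈ 5.87%; labor force participation rate ≈ 78.81%.

Employed = 164.87 + 69.98 = 234.85 million.
Unemployed = 14.65 million.
Labor force = 234.85 + 14.65 = 249.50 million.
Not in labor force = 40.85 + 4.26 + 21.96 = 67.07 million (those not working and not actively searching are outside the labor force — including those who want a job but have given up searching).
Civilian working-age population = 249.50 + 67.07 = 316.57 million.
Unemployment rate = 14.65 / 249.50 = 5.87%.
Labor force participation rate = 249.50 / 316.57 = 78.81%.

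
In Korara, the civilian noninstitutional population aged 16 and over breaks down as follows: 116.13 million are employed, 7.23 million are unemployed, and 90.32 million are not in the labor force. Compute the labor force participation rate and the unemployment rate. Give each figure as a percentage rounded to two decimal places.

Labor force = employed + unemployed = 116.13 + 7.23 = 123.36 million.
Working-age population = 123.36 + 90.32 = 213.68 million.
Unemployment rate = 7.23 / 123.36 = 5.86%.
Labor force participation rate = 123.36 / 213.68 = 57.73%.

Labor force participation rate ≈ 57.73%; unemployment rate ≈ 5.86%.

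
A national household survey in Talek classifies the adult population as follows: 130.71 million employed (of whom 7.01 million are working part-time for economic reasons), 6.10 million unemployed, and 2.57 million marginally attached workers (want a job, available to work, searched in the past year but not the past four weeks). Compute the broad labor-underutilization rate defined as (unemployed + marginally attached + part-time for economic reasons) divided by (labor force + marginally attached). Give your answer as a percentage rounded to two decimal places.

Broad underutilization rate ≈ 11.25%.

Labor force = 130.71 + 6.10 = 136.81 million.
Numerator = 6.10 + 2.57 + 7.01 = 15.68 million.
Denominator = 136.81 + 2.57 = 139.38 million.
Broad rate = 15.68 / 139.38 = 11.25%.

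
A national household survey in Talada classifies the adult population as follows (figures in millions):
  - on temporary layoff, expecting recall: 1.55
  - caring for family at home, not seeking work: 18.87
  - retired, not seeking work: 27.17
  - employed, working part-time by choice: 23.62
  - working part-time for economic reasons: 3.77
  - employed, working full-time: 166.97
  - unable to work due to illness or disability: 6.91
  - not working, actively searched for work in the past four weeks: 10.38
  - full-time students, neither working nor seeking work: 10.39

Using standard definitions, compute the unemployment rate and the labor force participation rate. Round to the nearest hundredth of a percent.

Unemployment rate ≈ 5.78%; labor force participation rate ≈ 76.51%.

Employed = 23.62 + 3.77 + 166.97 = 194.36 million (anyone who worked, including part-time for economic reasons, counts as employed).
Unemployed = 1.55 + 10.38 = 11.93 million (jobless and actively searching, or on temporary layoff).
Labor force = 194.36 + 11.93 = 206.29 million.
Not in labor force = 18.87 + 27.17 + 6.91 + 10.39 = 63.34 million (those not working and not actively searching are outside the labor force).
Civilian working-age population = 206.29 + 63.34 = 269.63 million.
Unemployment rate = 11.93 / 206.29 = 5.78%.
Labor force participation rate = 206.29 / 269.63 = 76.51%.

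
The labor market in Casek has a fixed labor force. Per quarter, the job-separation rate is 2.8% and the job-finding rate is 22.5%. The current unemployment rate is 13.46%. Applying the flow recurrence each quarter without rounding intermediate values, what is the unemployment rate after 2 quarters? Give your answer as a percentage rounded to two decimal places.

With a fixed labor force, u_{t+1} = u_t + s·(1−u_t) − f·u_t = u_t·(1−s−f) + s.
Here 1−s−f = 0.747 and s = 0.028.
u_1 = 0.134600 × 0.747 + 0.028 = 0.128546.
u_2 = 0.128546 × 0.747 + 0.028 = 0.124024.

Unemployment rate after two quarters ≈ 12.40%.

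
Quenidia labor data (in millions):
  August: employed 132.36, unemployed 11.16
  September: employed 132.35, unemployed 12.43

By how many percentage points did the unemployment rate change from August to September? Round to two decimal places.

The unemployment rate changed by +0.81 percentage points.

August: labor force = 132.36 + 11.16 = 143.52; u = 11.16/143.52 = 7.78%.
September: labor force = 132.35 + 12.43 = 144.78; u = 12.43/144.78 = 8.59%.
Change = 8.59% − 7.78% = +0.81 pp.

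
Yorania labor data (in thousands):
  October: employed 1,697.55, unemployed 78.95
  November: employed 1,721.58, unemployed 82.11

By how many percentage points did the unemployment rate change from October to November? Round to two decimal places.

October: labor force = 1,697.55 + 78.95 = 1,776.50; u = 78.95/1,776.50 = 4.44%.
November: labor force = 1,721.58 + 82.11 = 1,803.69; u = 82.11/1,803.69 = 4.55%.
Change = 4.55% − 4.44% = +0.11 pp.

The unemployment rate changed by +0.11 percentage points.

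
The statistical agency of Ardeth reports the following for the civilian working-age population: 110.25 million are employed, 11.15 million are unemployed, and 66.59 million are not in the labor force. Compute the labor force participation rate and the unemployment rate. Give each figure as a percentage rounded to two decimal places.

Labor force participation rate ≈ 64.58%; unemployment rate ≈ 9.18%.

Labor force = employed + unemployed = 110.25 + 11.15 = 121.40 million.
Working-age population = 121.40 + 66.59 = 187.99 million.
Unemployment rate = 11.15 / 121.40 = 9.18%.
Labor force participation rate = 121.40 / 187.99 = 64.58%.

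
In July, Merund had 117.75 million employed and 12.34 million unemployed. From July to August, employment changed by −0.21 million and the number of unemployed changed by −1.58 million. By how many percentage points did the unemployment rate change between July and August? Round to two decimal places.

July: labor force = 117.75 + 12.34 = 130.09; u = 12.34/130.09 = 9.49%.
August: labor force = 117.54 + 10.76 = 128.30; u = 10.76/128.30 = 8.39%.
Change = 8.39% − 9.49% = −1.10 pp.

The unemployment rate changed by −1.10 percentage points.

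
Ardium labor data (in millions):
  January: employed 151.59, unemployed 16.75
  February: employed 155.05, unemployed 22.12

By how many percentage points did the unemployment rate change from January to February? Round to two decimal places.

January: labor force = 151.59 + 16.75 = 168.34; u = 16.75/168.34 = 9.95%.
February: labor force = 155.05 + 22.12 = 177.17; u = 22.12/177.17 = 12.49%.
Change = 12.49% − 9.95% = +2.54 pp.

The unemployment rate changed by +2.54 percentage points.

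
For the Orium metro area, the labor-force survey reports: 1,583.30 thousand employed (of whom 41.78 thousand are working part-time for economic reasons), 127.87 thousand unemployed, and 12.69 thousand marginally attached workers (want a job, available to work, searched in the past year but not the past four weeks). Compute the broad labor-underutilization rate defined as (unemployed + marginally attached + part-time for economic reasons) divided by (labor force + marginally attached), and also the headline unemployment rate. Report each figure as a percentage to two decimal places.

Labor force = 1,583.30 + 127.87 = 1,711.17 thousand.
Numerator = 127.87 + 12.69 + 41.78 = 182.34 thousand.
Denominator = 1,711.17 + 12.69 = 1,723.86 thousand.
Broad rate = 182.34 / 1,723.86 = 10.58%.
Headline unemployment rate = 127.87 / 1,711.17 = 7.47%.

Broad underutilization rate ≈ 10.58%; headline unemployment rate ≈ 7.47%.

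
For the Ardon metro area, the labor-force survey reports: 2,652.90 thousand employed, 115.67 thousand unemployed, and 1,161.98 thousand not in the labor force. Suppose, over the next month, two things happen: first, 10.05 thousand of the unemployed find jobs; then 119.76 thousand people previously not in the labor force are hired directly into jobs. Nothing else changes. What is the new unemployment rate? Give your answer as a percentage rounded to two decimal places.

Initially, labor force = 2,652.90 + 115.67 = 2,768.57 thousand, so u = 115.67/2,768.57 = 4.18%.
After the first change, unemployed falls and employed rises by 10.05; labor force unchanged → E = 2,662.95, U = 105.62, labor force = 2,768.57 thousand.
After the second change, employed and labor force both rise by 119.76; unemployed unchanged → E = 2,782.71, U = 105.62, labor force = 2,888.33 thousand.
New unemployment rate = 105.62 / 2,888.33 = 3.66%.

New unemployment rate ≈ 3.66%.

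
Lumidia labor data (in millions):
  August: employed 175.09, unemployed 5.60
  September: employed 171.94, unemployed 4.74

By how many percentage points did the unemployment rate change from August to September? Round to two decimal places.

August: labor force = 175.09 + 5.60 = 180.69; u = 5.60/180.69 = 3.10%.
September: labor force = 171.94 + 4.74 = 176.68; u = 4.74/176.68 = 2.68%.
Change = 2.68% − 3.10% = −0.42 pp.

The unemployment rate changed by −0.42 percentage points.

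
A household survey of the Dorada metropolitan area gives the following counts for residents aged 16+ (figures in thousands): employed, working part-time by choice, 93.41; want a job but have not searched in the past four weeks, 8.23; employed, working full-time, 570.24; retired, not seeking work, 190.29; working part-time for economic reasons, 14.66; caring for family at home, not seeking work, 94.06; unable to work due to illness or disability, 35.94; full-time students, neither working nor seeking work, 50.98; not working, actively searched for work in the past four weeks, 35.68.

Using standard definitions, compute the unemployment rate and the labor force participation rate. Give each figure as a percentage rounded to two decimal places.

Unemployment rate ≈ 5.00%; labor force participation rate ≈ 65.29%.

Employed = 93.41 + 570.24 + 14.66 = 678.31 thousand (anyone who worked, including part-time for economic reasons, counts as employed).
Unemployed = 35.68 thousand.
Labor force = 678.31 + 35.68 = 713.99 thousand.
Not in labor force = 8.23 + 190.29 + 94.06 + 35.94 + 50.98 = 379.50 thousand (those not working and not actively searching are outside the labor force — including those who want a job but have given up searching).
Civilian working-age population = 713.99 + 379.50 = 1,093.49 thousand.
Unemployment rate = 35.68 / 713.99 = 5.00%.
Labor force participation rate = 713.99 / 1,093.49 = 65.29%.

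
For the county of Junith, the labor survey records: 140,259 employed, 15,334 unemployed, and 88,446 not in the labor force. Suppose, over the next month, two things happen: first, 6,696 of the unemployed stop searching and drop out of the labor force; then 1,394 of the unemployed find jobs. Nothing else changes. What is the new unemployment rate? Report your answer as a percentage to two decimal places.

Initially, labor force = 140,259 + 15,334 = 155,593, so u = 15,334/155,593 = 9.86%.
After the first change, unemployed and labor force both fall by 6,696 → E = 140,259, U = 8,638, labor force = 148,897.
After the second change, unemployed falls and employed rises by 1,394; labor force unchanged → E = 141,653, U = 7,244, labor force = 148,897.
New unemployment rate = 7,244 / 148,897 = 4.87%.

New unemployment rate ≈ 4.87%.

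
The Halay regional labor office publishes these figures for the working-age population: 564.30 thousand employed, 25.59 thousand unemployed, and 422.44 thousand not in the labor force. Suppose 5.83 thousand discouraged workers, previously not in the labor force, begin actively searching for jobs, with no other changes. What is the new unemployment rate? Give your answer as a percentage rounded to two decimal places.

Initially, labor force = 564.30 + 25.59 = 589.89 thousand, so u = 25.59/589.89 = 4.34%.
After the change, unemployed and labor force both rise by 5.83 → E = 564.30, U = 31.42, labor force = 595.72 thousand.
New unemployment rate = 31.42 / 595.72 = 5.27%.

New unemployment rate ≈ 5.27%.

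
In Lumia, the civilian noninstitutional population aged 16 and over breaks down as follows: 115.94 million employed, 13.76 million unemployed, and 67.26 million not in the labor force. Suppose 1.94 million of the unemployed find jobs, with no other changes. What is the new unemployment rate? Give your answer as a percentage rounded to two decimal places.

New unemployment rate ≈ 9.11%.

Initially, labor force = 115.94 + 13.76 = 129.70 million, so u = 13.76/129.70 = 10.61%.
After the change, unemployed falls and employed rises by 1.94; labor force unchanged → E = 117.88, U = 11.82, labor force = 129.70 million.
New unemployment rate = 11.82 / 129.70 = 9.11%.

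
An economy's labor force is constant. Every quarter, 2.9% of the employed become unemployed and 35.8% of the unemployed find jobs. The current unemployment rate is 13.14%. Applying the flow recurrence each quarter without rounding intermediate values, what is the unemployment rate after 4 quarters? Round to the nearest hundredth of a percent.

With a fixed labor force, u_{t+1} = u_t + s·(1−u_t) − f·u_t = u_t·(1−s−f) + s.
Here 1−s−f = 0.613 and s = 0.029.
u_1 = 0.131400 × 0.613 + 0.029 = 0.109548.
u_2 = 0.109548 × 0.613 + 0.029 = 0.096153.
u_3 = 0.096153 × 0.613 + 0.029 = 0.087942.
u_4 = 0.087942 × 0.613 + 0.029 = 0.082908.

Unemployment rate after four quarters ≈ 8.29%.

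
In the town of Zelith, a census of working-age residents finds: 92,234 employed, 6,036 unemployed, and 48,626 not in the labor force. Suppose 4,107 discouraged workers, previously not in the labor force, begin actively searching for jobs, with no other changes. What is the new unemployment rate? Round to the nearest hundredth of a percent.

New unemployment rate ≈ 9.91%.

Initially, labor force = 92,234 + 6,036 = 98,270, so u = 6,036/98,270 = 6.14%.
After the change, unemployed and labor force both rise by 4,107 → E = 92,234, U = 10,143, labor force = 102,377.
New unemployment rate = 10,143 / 102,377 = 9.91%.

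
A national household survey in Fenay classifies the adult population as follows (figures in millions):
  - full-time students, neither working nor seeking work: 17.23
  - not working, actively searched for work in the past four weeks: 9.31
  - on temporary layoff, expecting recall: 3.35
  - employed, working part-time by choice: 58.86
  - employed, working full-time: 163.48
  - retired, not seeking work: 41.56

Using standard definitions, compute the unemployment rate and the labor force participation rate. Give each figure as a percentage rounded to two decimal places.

Employed = 58.86 + 163.48 = 222.34 million.
Unemployed = 9.31 + 3.35 = 12.66 million (jobless and actively searching, or on temporary layoff).
Labor force = 222.34 + 12.66 = 235.00 million.
Not in labor force = 17.23 + 41.56 = 58.79 million (those not working and not actively searching are outside the labor force).
Civilian working-age population = 235.00 + 58.79 = 293.79 million.
Unemployment rate = 12.66 / 235.00 = 5.39%.
Labor force participation rate = 235.00 / 293.79 = 79.99%.

Unemployment rate ≈ 5.39%; labor force participation rate ≈ 79.99%.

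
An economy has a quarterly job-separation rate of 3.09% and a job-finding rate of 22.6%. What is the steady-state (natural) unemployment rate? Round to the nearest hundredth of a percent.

Steady-state unemployment rate ≈ 12.03%.

At steady state the flows balance: s·E = f·U, so U/(E+U) = s/(s+f).
u* = 3.09 / (3.09 + 22.6) = 3.09 / 25.69 = 12.03%.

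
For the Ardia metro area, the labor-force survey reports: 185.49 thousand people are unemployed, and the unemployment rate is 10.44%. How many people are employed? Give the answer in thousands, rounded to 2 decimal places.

Labor force = U / u = 185.49 / 0.1044 ≈ 1,776.72 thousand.
Employed = labor force − unemployed = 1,776.72 − 185.49 = 1,591.23 thousand.

About 1,591.23 thousand are employed.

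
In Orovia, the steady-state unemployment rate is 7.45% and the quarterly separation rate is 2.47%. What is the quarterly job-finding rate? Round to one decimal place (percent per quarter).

Job-finding rate ≈ 30.7% per quarter.

From u* = s/(s+f): f = s·(1−u)/u.
f = 2.47 × (1 − 0.0745) / 0.0745 = 2.2860 / 0.0745 ≈ 30.7% per quarter.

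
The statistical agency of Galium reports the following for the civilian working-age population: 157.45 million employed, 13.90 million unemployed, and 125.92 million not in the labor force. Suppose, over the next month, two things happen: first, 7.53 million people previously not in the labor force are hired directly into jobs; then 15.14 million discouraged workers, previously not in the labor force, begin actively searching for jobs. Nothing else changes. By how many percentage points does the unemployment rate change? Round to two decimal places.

The unemployment rate changes by +6.86 percentage points.

Initially, labor force = 157.45 + 13.90 = 171.35 million, so u = 13.90/171.35 = 8.11%.
After the first change, employed and labor force both rise by 7.53; unemployed unchanged → E = 164.98, U = 13.90, labor force = 178.88 million.
After the second change, unemployed and labor force both rise by 15.14 → E = 164.98, U = 29.04, labor force = 194.02 million.
New unemployment rate = 29.04 / 194.02 = 14.97%.
Change = 14.97% − 8.11% = +6.86 percentage points.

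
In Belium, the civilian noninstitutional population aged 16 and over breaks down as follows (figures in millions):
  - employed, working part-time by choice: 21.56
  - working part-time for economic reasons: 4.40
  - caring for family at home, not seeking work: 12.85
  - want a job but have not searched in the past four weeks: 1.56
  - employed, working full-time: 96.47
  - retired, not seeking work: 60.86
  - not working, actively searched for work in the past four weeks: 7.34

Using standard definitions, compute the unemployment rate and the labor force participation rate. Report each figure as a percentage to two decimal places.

Employed = 21.56 + 4.40 + 96.47 = 122.43 million (anyone who worked, including part-time for economic reasons, counts as employed).
Unemployed = 7.34 million.
Labor force = 122.43 + 7.34 = 129.77 million.
Not in labor force = 12.85 + 1.56 + 60.86 = 75.27 million (those not working and not actively searching are outside the labor force — including those who want a job but have given up searching).
Civilian working-age population = 129.77 + 75.27 = 205.04 million.
Unemployment rate = 7.34 / 129.77 = 5.66%.
Labor force participation rate = 129.77 / 205.04 = 63.29%.

Unemployment rate ≈ 5.66%; labor force participation rate ≈ 63.29%.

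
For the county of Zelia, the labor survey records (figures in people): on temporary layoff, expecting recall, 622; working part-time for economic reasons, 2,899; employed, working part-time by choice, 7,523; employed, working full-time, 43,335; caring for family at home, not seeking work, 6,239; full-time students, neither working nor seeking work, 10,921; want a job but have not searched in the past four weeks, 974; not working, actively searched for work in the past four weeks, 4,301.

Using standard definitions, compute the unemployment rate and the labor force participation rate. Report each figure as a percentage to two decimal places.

Employed = 2,899 + 7,523 + 43,335 = 53,757 (anyone who worked, including part-time for economic reasons, counts as employed).
Unemployed = 622 + 4,301 = 4,923 (jobless and actively searching, or on temporary layoff).
Labor force = 53,757 + 4,923 = 58,680.
Not in labor force = 6,239 + 10,921 + 974 = 18,134 (those not working and not actively searching are outside the labor force — including those who want a job but have given up searching).
Civilian working-age population = 58,680 + 18,134 = 76,814.
Unemployment rate = 4,923 / 58,680 = 8.39%.
Labor force participation rate = 58,680 / 76,814 = 76.39%.

Unemployment rate ≈ 8.39%; labor force participation rate ≈ 76.39%.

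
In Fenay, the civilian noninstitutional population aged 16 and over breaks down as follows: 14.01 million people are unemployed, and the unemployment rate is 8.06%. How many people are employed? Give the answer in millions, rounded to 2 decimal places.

About 159.81 million are employed.

Labor force = U / u = 14.01 / 0.0806 ≈ 173.82 million.
Employed = labor force − unemployed = 173.82 − 14.01 = 159.81 million.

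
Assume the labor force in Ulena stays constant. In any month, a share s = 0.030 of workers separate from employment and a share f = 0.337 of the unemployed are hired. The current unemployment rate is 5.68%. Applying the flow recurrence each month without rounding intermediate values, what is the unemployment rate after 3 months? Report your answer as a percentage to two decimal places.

Unemployment rate after three months ≈ 7.54%.

With a fixed labor force, u_{t+1} = u_t + s·(1−u_t) − f·u_t = u_t·(1−s−f) + s.
Here 1−s−f = 0.633 and s = 0.030.
u_1 = 0.056800 × 0.633 + 0.030 = 0.065954.
u_2 = 0.065954 × 0.633 + 0.030 = 0.071749.
u_3 = 0.071749 × 0.633 + 0.030 = 0.075417.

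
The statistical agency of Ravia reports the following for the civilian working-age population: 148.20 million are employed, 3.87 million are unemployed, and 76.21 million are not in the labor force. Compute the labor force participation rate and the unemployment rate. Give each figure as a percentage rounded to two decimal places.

Labor force participation rate ≈ 66.62%; unemployment rate ≈ 2.54%.

Labor force = employed + unemployed = 148.20 + 3.87 = 152.07 million.
Working-age population = 152.07 + 76.21 = 228.28 million.
Unemployment rate = 3.87 / 152.07 = 2.54%.
Labor force participation rate = 152.07 / 228.28 = 66.62%.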